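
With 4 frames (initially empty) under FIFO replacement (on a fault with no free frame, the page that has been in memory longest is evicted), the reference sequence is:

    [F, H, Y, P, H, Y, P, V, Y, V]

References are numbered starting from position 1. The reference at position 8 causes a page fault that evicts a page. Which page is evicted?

F

pos 1: F -> fault, frames {F}
pos 2: H -> fault, frames {F,H}
pos 3: Y -> fault, frames {F,H,Y}
pos 4: P -> fault, frames {F,H,Y,P}
pos 5: H -> hit
pos 6: Y -> hit
pos 7: P -> hit
pos 8: V -> fault, evict F, frames {H,Y,P,V}
At position 8, page F is evicted.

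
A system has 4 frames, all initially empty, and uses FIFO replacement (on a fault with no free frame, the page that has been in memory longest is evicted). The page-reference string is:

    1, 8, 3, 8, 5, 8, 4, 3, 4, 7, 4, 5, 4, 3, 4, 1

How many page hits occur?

1: fault, frames [1]
8: fault, frames [1, 8]
3: fault, frames [1, 8, 3]
8: hit
5: fault, frames [1, 8, 3, 5]
8: hit
4: fault, evict 1, frames [8, 3, 5, 4]
3: hit
4: hit
7: fault, evict 8, frames [3, 5, 4, 7]
4: hit
5: hit
4: hit
3: hit
4: hit
1: fault, evict 3, frames [5, 4, 7, 1]
Hits: 9.

9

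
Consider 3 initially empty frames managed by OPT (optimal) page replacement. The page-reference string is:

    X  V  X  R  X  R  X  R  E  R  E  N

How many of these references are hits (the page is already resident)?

7

X → fault, frames (X)
V → fault, frames (X V)
X → hit
R → fault, frames (X V R)
X → hit
R → hit
X → hit
R → hit
E → fault, evict V, frames (X R E)
R → hit
E → hit
N → fault, evict E, frames (X R N)
Hits: 7.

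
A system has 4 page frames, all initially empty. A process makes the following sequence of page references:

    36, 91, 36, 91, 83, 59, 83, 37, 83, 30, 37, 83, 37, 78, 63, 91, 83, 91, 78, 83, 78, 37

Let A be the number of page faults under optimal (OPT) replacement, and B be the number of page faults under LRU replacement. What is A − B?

-2

Under OPT: F F . . F F . F . F . . . F F . . . . . . F → 9 faults.
Under LRU: F F . . F F . F . F . . . F F F F . . . . F → 11 faults.
A − B = 9 − 11 = -2.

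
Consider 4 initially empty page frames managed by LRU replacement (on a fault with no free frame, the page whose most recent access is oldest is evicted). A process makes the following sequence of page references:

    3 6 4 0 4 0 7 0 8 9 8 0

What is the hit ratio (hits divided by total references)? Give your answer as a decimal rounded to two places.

0.42

3 -> miss, frames {3}
6 -> miss, frames {3,6}
4 -> miss, frames {3,6,4}
0 -> miss, frames {3,6,4,0}
4 -> hit
0 -> hit
7 -> miss, evict 3, frames {6,4,0,7}
0 -> hit
8 -> miss, evict 6, frames {4,7,0,8}
9 -> miss, evict 4, frames {7,0,8,9}
8 -> hit
0 -> hit
Hits: 5 of 12 references → 5/12 = 0.4167.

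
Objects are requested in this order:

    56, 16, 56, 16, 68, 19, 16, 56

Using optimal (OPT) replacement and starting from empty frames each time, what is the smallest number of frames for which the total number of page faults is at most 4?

f=1: 8 faults
f=2: 5 faults
f=3: 4 faults
f=4: 4 faults
Smallest f with faults ≤ 4 is 3.

3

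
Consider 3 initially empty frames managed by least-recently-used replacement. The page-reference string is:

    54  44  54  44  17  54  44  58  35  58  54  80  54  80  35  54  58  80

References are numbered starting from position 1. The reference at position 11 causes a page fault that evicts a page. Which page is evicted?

pos 1: 54: miss, frames {54}
pos 2: 44: miss, frames {54,44}
pos 3: 54: hit
pos 4: 44: hit
pos 5: 17: miss, frames {54,44,17}
pos 6: 54: hit
pos 7: 44: hit
pos 8: 58: miss, evict 17, frames {54,44,58}
pos 9: 35: miss, evict 54, frames {44,58,35}
pos 10: 58: hit
pos 11: 54: miss, evict 44, frames {35,58,54}
At position 11, page 44 is evicted.

44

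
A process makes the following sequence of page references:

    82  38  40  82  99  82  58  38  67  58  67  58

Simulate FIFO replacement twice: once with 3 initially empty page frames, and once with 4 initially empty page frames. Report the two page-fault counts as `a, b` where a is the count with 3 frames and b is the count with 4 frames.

3 frames: F F F . F F F F F . . . → 8 faults.
4 frames: F F F . F . F . F . . . → 6 faults.
6 < 8: adding a frame reduced faults, as is typical.

8, 6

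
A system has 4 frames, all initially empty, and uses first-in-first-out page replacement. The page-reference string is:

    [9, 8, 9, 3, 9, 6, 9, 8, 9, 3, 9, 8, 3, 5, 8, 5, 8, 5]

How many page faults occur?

5

9: fault, frames (9)
8: fault, frames (9 8)
9: hit
3: fault, frames (9 8 3)
9: hit
6: fault, frames (9 8 3 6)
9: hit
8: hit
9: hit
3: hit
9: hit
8: hit
3: hit
5: fault, evict 9, frames (8 3 6 5)
8: hit
5: hit
8: hit
5: hit
Page faults: 5.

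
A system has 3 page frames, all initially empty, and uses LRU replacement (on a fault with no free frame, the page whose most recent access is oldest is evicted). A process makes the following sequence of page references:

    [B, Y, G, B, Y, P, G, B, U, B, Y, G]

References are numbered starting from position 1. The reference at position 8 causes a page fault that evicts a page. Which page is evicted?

Y

pos 1: B: miss, frames {B}
pos 2: Y: miss, frames {B,Y}
pos 3: G: miss, frames {B,Y,G}
pos 4: B: hit
pos 5: Y: hit
pos 6: P: miss, evict G, frames {B,Y,P}
pos 7: G: miss, evict B, frames {Y,P,G}
pos 8: B: miss, evict Y, frames {P,G,B}
At position 8, page Y is evicted.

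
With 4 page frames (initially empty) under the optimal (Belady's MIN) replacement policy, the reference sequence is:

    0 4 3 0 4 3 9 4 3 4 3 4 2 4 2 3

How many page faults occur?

0: miss, frames [0]
4: miss, frames [0, 4]
3: miss, frames [0, 4, 3]
0: hit
4: hit
3: hit
9: miss, frames [0, 4, 3, 9]
4: hit
3: hit
4: hit
3: hit
4: hit
2: miss, evict 9, frames [0, 4, 3, 2]
4: hit
2: hit
3: hit
Page faults: 5.

5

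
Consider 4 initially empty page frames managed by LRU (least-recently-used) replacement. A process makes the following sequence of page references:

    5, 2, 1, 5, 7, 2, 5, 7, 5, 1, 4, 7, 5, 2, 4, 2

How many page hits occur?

10

5 -> miss, frames [5]
2 -> miss, frames [5, 2]
1 -> miss, frames [5, 2, 1]
5 -> hit
7 -> miss, frames [2, 1, 5, 7]
2 -> hit
5 -> hit
7 -> hit
5 -> hit
1 -> hit
4 -> miss, evict 2, frames [7, 5, 1, 4]
7 -> hit
5 -> hit
2 -> miss, evict 1, frames [4, 7, 5, 2]
4 -> hit
2 -> hit
Hits: 10.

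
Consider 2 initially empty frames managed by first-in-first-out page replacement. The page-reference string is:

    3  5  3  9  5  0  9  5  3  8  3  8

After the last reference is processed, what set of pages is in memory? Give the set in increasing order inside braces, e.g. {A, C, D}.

{3, 8}

3: miss, frames [3]
5: miss, frames [3, 5]
3: hit
9: miss, evict 3, frames [5, 9]
5: hit
0: miss, evict 5, frames [9, 0]
9: hit
5: miss, evict 9, frames [0, 5]
3: miss, evict 0, frames [5, 3]
8: miss, evict 5, frames [3, 8]
3: hit
8: hit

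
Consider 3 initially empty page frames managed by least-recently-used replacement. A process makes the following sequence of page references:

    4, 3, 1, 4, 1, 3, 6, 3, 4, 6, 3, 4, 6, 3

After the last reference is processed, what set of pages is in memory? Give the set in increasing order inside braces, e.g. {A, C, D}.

4 → miss, frames (4)
3 → miss, frames (4 3)
1 → miss, frames (4 3 1)
4 → hit
1 → hit
3 → hit
6 → miss, evict 4, frames (1 3 6)
3 → hit
4 → miss, evict 1, frames (6 3 4)
6 → hit
3 → hit
4 → hit
6 → hit
3 → hit

{3, 4, 6}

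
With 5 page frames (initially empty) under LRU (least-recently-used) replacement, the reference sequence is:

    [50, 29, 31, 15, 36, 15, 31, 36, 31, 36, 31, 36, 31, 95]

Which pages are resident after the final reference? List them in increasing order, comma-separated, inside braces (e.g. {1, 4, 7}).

{15, 29, 31, 36, 95}

50 → miss, frames [50]
29 → miss, frames [50, 29]
31 → miss, frames [50, 29, 31]
15 → miss, frames [50, 29, 31, 15]
36 → miss, frames [50, 29, 31, 15, 36]
15 → hit
31 → hit
36 → hit
31 → hit
36 → hit
31 → hit
36 → hit
31 → hit
95 → miss, evict 50, frames [29, 15, 36, 31, 95]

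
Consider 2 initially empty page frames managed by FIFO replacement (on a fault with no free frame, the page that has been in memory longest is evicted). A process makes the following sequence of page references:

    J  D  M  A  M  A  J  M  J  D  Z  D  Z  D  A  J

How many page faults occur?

J → miss, frames (J)
D → miss, frames (J D)
M → miss, evict J, frames (D M)
A → miss, evict D, frames (M A)
M → hit
A → hit
J → miss, evict M, frames (A J)
M → miss, evict A, frames (J M)
J → hit
D → miss, evict J, frames (M D)
Z → miss, evict M, frames (D Z)
D → hit
Z → hit
D → hit
A → miss, evict D, frames (Z A)
J → miss, evict Z, frames (A J)
Page faults: 10.

10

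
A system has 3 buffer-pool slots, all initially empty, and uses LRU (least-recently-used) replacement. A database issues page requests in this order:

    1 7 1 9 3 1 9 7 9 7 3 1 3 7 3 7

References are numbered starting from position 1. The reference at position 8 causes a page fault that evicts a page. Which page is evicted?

3

pos 1: 1 → miss, frames [1]
pos 2: 7 → miss, frames [1, 7]
pos 3: 1 → hit
pos 4: 9 → miss, frames [7, 1, 9]
pos 5: 3 → miss, evict 7, frames [1, 9, 3]
pos 6: 1 → hit
pos 7: 9 → hit
pos 8: 7 → miss, evict 3, frames [1, 9, 7]
At position 8, page 3 is evicted.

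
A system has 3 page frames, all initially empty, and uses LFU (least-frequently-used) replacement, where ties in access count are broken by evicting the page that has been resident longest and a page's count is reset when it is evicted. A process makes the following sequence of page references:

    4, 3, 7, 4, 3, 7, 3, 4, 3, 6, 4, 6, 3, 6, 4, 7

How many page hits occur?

4 -> fault, frames {4}
3 -> fault, frames {4,3}
7 -> fault, frames {4,3,7}
4 -> hit
3 -> hit
7 -> hit
3 -> hit
4 -> hit
3 -> hit
6 -> fault, evict 7, frames {4,3,6}
4 -> hit
6 -> hit
3 -> hit
6 -> hit
4 -> hit
7 -> fault, evict 6, frames {4,3,7}
Hits: 11.

11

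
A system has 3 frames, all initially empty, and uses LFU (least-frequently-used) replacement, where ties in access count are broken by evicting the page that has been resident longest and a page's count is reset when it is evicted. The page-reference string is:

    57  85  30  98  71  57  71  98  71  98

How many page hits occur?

57 -> fault, frames [57]
85 -> fault, frames [57, 85]
30 -> fault, frames [57, 85, 30]
98 -> fault, evict 57, frames [85, 30, 98]
71 -> fault, evict 85, frames [30, 98, 71]
57 -> fault, evict 30, frames [98, 71, 57]
71 -> hit
98 -> hit
71 -> hit
98 -> hit
Hits: 4.

4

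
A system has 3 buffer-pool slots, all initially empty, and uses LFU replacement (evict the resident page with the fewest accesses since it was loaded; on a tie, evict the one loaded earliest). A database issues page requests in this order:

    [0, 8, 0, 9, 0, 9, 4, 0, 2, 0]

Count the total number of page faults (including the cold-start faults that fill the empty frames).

0: fault, frames [0]
8: fault, frames [0, 8]
0: hit
9: fault, frames [0, 8, 9]
0: hit
9: hit
4: fault, evict 8, frames [0, 9, 4]
0: hit
2: fault, evict 4, frames [0, 9, 2]
0: hit
Page faults: 5.

5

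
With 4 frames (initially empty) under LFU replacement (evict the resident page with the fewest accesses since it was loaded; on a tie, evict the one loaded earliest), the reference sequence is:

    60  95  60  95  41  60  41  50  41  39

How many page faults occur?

5

60 → fault, frames (60)
95 → fault, frames (60 95)
60 → hit
95 → hit
41 → fault, frames (60 95 41)
60 → hit
41 → hit
50 → fault, frames (60 95 41 50)
41 → hit
39 → fault, evict 50, frames (60 95 41 39)
Page faults: 5.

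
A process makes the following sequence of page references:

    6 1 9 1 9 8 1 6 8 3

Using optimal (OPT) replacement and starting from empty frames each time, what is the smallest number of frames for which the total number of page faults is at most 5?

3

f=1: 10 faults
f=2: 6 faults
f=3: 5 faults
f=4: 5 faults
f=5: 5 faults
Smallest f with faults ≤ 5 is 3.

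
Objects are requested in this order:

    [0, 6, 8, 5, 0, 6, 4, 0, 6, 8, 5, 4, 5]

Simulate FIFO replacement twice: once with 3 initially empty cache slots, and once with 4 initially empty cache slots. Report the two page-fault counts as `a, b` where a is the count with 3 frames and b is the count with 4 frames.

3 frames: F F F F F F F . . F F . . → 9 faults.
4 frames: F F F F . . F F F F F F . → 10 faults.
10 > 9: adding a frame increased faults — Belady's anomaly.

9, 10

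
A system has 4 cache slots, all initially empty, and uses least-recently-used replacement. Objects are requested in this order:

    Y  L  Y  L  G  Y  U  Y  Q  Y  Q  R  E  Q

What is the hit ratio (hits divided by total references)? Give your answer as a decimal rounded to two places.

0.50

Y: fault, frames [Y]
L: fault, frames [Y, L]
Y: hit
L: hit
G: fault, frames [Y, L, G]
Y: hit
U: fault, frames [L, G, Y, U]
Y: hit
Q: fault, evict L, frames [G, U, Y, Q]
Y: hit
Q: hit
R: fault, evict G, frames [U, Y, Q, R]
E: fault, evict U, frames [Y, Q, R, E]
Q: hit
Hits: 7 of 14 references → 7/14 = 0.5000.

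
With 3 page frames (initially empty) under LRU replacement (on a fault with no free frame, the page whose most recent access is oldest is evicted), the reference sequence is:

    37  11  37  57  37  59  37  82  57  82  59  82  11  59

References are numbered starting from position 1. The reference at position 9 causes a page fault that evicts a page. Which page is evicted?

pos 1: 37 → miss, frames [37]
pos 2: 11 → miss, frames [37, 11]
pos 3: 37 → hit
pos 4: 57 → miss, frames [11, 37, 57]
pos 5: 37 → hit
pos 6: 59 → miss, evict 11, frames [57, 37, 59]
pos 7: 37 → hit
pos 8: 82 → miss, evict 57, frames [59, 37, 82]
pos 9: 57 → miss, evict 59, frames [37, 82, 57]
At position 9, page 59 is evicted.

59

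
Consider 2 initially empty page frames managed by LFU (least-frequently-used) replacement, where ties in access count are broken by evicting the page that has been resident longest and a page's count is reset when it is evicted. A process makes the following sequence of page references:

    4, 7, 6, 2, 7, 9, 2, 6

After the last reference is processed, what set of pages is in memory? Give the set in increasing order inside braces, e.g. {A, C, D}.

4 → fault, frames {4}
7 → fault, frames {4,7}
6 → fault, evict 4, frames {7,6}
2 → fault, evict 7, frames {6,2}
7 → fault, evict 6, frames {2,7}
9 → fault, evict 2, frames {7,9}
2 → fault, evict 7, frames {9,2}
6 → fault, evict 9, frames {2,6}

{2, 6}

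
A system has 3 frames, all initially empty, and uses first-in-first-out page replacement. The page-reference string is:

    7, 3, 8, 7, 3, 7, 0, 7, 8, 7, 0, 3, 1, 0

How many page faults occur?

7 -> miss, frames {7}
3 -> miss, frames {7,3}
8 -> miss, frames {7,3,8}
7 -> hit
3 -> hit
7 -> hit
0 -> miss, evict 7, frames {3,8,0}
7 -> miss, evict 3, frames {8,0,7}
8 -> hit
7 -> hit
0 -> hit
3 -> miss, evict 8, frames {0,7,3}
1 -> miss, evict 0, frames {7,3,1}
0 -> miss, evict 7, frames {3,1,0}
Page faults: 8.

8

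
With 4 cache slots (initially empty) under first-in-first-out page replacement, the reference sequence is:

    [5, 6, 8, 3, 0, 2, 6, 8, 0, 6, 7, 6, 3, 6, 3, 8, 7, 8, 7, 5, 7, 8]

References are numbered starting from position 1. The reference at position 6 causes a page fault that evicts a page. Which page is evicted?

6

pos 1: 5 → fault, frames [5]
pos 2: 6 → fault, frames [5, 6]
pos 3: 8 → fault, frames [5, 6, 8]
pos 4: 3 → fault, frames [5, 6, 8, 3]
pos 5: 0 → fault, evict 5, frames [6, 8, 3, 0]
pos 6: 2 → fault, evict 6, frames [8, 3, 0, 2]
At position 6, page 6 is evicted.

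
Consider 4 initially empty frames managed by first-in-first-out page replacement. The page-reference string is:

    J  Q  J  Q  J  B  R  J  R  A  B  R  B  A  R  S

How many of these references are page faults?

6

J: miss, frames [J]
Q: miss, frames [J, Q]
J: hit
Q: hit
J: hit
B: miss, frames [J, Q, B]
R: miss, frames [J, Q, B, R]
J: hit
R: hit
A: miss, evict J, frames [Q, B, R, A]
B: hit
R: hit
B: hit
A: hit
R: hit
S: miss, evict Q, frames [B, R, A, S]
Page faults: 6.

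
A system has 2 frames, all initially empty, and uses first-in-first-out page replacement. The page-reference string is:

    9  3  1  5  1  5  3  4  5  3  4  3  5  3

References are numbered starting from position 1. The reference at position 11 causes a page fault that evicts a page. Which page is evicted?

5

pos 1: 9 -> fault, frames {9}
pos 2: 3 -> fault, frames {9,3}
pos 3: 1 -> fault, evict 9, frames {3,1}
pos 4: 5 -> fault, evict 3, frames {1,5}
pos 5: 1 -> hit
pos 6: 5 -> hit
pos 7: 3 -> fault, evict 1, frames {5,3}
pos 8: 4 -> fault, evict 5, frames {3,4}
pos 9: 5 -> fault, evict 3, frames {4,5}
pos 10: 3 -> fault, evict 4, frames {5,3}
pos 11: 4 -> fault, evict 5, frames {3,4}
At position 11, page 5 is evicted.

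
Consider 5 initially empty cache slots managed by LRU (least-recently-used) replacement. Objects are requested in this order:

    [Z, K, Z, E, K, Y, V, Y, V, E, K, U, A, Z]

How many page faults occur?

8

Z → fault, frames (Z)
K → fault, frames (Z K)
Z → hit
E → fault, frames (K Z E)
K → hit
Y → fault, frames (Z E K Y)
V → fault, frames (Z E K Y V)
Y → hit
V → hit
E → hit
K → hit
U → fault, evict Z, frames (Y V E K U)
A → fault, evict Y, frames (V E K U A)
Z → fault, evict V, frames (E K U A Z)
Page faults: 8.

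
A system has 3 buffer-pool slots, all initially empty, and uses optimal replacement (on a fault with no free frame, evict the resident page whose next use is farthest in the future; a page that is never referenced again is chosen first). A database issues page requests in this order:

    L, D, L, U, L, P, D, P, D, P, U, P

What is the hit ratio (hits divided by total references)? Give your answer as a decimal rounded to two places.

L -> fault, frames [L]
D -> fault, frames [L, D]
L -> hit
U -> fault, frames [L, D, U]
L -> hit
P -> fault, evict L, frames [D, U, P]
D -> hit
P -> hit
D -> hit
P -> hit
U -> hit
P -> hit
Hits: 8 of 12 references → 8/12 = 0.6667.

0.67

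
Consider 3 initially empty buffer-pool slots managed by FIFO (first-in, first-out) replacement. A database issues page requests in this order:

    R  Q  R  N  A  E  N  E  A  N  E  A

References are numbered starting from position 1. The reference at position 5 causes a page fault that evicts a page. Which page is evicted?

R

pos 1: R -> miss, frames (R)
pos 2: Q -> miss, frames (R Q)
pos 3: R -> hit
pos 4: N -> miss, frames (R Q N)
pos 5: A -> miss, evict R, frames (Q N A)
At position 5, page R is evicted.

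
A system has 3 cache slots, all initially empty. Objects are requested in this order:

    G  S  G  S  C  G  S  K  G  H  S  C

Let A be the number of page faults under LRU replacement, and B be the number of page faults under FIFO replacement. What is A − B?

-1

Under LRU: F F . . F . . F . F F F → 7 faults.
Under FIFO: F F . . F . . F F F F F → 8 faults.
A − B = 7 − 8 = -1.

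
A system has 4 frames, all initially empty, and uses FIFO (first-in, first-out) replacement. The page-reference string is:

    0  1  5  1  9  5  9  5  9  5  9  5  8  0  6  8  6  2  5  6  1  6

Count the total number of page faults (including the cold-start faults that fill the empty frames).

10

0 -> fault, frames (0)
1 -> fault, frames (0 1)
5 -> fault, frames (0 1 5)
1 -> hit
9 -> fault, frames (0 1 5 9)
5 -> hit
9 -> hit
5 -> hit
9 -> hit
5 -> hit
9 -> hit
5 -> hit
8 -> fault, evict 0, frames (1 5 9 8)
0 -> fault, evict 1, frames (5 9 8 0)
6 -> fault, evict 5, frames (9 8 0 6)
8 -> hit
6 -> hit
2 -> fault, evict 9, frames (8 0 6 2)
5 -> fault, evict 8, frames (0 6 2 5)
6 -> hit
1 -> fault, evict 0, frames (6 2 5 1)
6 -> hit
Page faults: 10.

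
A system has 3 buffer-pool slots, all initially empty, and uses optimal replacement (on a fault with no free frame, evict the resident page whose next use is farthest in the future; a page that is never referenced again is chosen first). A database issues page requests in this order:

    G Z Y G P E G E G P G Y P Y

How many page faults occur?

G → miss, frames {G}
Z → miss, frames {G,Z}
Y → miss, frames {G,Z,Y}
G → hit
P → miss, evict Z, frames {G,Y,P}
E → miss, evict Y, frames {G,P,E}
G → hit
E → hit
G → hit
P → hit
G → hit
Y → miss, evict E, frames {G,P,Y}
P → hit
Y → hit
Page faults: 6.

6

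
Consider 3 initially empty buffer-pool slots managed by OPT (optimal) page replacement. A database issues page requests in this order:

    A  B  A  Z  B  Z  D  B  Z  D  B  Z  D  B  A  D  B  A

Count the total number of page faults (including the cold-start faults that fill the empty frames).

5

A -> fault, frames {A}
B -> fault, frames {A,B}
A -> hit
Z -> fault, frames {A,B,Z}
B -> hit
Z -> hit
D -> fault, evict A, frames {B,Z,D}
B -> hit
Z -> hit
D -> hit
B -> hit
Z -> hit
D -> hit
B -> hit
A -> fault, evict Z, frames {B,D,A}
D -> hit
B -> hit
A -> hit
Page faults: 5.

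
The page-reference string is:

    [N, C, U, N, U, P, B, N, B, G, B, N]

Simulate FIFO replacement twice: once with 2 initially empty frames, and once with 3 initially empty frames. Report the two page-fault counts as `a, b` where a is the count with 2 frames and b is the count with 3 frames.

10, 7

2 frames: F F F F . F F F . F F F → 10 faults.
3 frames: F F F . . F F F . F . . → 7 faults.
7 < 10: adding a frame reduced faults, as is typical.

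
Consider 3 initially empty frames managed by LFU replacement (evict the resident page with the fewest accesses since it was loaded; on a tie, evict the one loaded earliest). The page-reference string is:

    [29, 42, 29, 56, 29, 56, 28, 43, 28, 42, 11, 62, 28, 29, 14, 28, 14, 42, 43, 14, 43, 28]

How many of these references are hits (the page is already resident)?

29 -> miss, frames (29)
42 -> miss, frames (29 42)
29 -> hit
56 -> miss, frames (29 42 56)
29 -> hit
56 -> hit
28 -> miss, evict 42, frames (29 56 28)
43 -> miss, evict 28, frames (29 56 43)
28 -> miss, evict 43, frames (29 56 28)
42 -> miss, evict 28, frames (29 56 42)
11 -> miss, evict 42, frames (29 56 11)
62 -> miss, evict 11, frames (29 56 62)
28 -> miss, evict 62, frames (29 56 28)
29 -> hit
14 -> miss, evict 28, frames (29 56 14)
28 -> miss, evict 14, frames (29 56 28)
14 -> miss, evict 28, frames (29 56 14)
42 -> miss, evict 14, frames (29 56 42)
43 -> miss, evict 42, frames (29 56 43)
14 -> miss, evict 43, frames (29 56 14)
43 -> miss, evict 14, frames (29 56 43)
28 -> miss, evict 43, frames (29 56 28)
Hits: 4.

4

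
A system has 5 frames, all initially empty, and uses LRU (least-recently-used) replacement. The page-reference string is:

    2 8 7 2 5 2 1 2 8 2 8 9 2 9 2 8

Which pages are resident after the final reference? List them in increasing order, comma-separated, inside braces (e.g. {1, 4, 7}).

{1, 2, 5, 8, 9}

2 -> fault, frames {2}
8 -> fault, frames {2,8}
7 -> fault, frames {2,8,7}
2 -> hit
5 -> fault, frames {8,7,2,5}
2 -> hit
1 -> fault, frames {8,7,5,2,1}
2 -> hit
8 -> hit
2 -> hit
8 -> hit
9 -> fault, evict 7, frames {5,1,2,8,9}
2 -> hit
9 -> hit
2 -> hit
8 -> hit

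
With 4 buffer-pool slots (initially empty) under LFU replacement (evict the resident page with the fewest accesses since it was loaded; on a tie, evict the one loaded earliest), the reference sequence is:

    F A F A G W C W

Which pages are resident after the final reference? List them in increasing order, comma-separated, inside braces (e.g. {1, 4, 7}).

{A, C, F, W}

F -> fault, frames [F]
A -> fault, frames [F, A]
F -> hit
A -> hit
G -> fault, frames [F, A, G]
W -> fault, frames [F, A, G, W]
C -> fault, evict G, frames [F, A, W, C]
W -> hit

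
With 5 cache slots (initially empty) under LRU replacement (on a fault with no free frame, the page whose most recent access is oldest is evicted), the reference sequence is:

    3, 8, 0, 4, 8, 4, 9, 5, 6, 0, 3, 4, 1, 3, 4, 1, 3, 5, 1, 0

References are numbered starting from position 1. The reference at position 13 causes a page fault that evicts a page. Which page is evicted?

5

pos 1: 3 → fault, frames [3]
pos 2: 8 → fault, frames [3, 8]
pos 3: 0 → fault, frames [3, 8, 0]
pos 4: 4 → fault, frames [3, 8, 0, 4]
pos 5: 8 → hit
pos 6: 4 → hit
pos 7: 9 → fault, frames [3, 0, 8, 4, 9]
pos 8: 5 → fault, evict 3, frames [0, 8, 4, 9, 5]
pos 9: 6 → fault, evict 0, frames [8, 4, 9, 5, 6]
pos 10: 0 → fault, evict 8, frames [4, 9, 5, 6, 0]
pos 11: 3 → fault, evict 4, frames [9, 5, 6, 0, 3]
pos 12: 4 → fault, evict 9, frames [5, 6, 0, 3, 4]
pos 13: 1 → fault, evict 5, frames [6, 0, 3, 4, 1]
At position 13, page 5 is evicted.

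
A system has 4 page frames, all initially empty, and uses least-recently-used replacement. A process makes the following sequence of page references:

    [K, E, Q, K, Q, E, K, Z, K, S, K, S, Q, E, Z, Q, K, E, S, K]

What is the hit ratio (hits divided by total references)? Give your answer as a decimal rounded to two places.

K -> fault, frames (K)
E -> fault, frames (K E)
Q -> fault, frames (K E Q)
K -> hit
Q -> hit
E -> hit
K -> hit
Z -> fault, frames (Q E K Z)
K -> hit
S -> fault, evict Q, frames (E Z K S)
K -> hit
S -> hit
Q -> fault, evict E, frames (Z K S Q)
E -> fault, evict Z, frames (K S Q E)
Z -> fault, evict K, frames (S Q E Z)
Q -> hit
K -> fault, evict S, frames (E Z Q K)
E -> hit
S -> fault, evict Z, frames (Q K E S)
K -> hit
Hits: 10 of 20 references → 10/20 = 0.5000.

0.50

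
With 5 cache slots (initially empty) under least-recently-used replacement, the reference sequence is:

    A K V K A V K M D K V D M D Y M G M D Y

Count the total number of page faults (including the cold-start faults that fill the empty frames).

A -> fault, frames {A}
K -> fault, frames {A,K}
V -> fault, frames {A,K,V}
K -> hit
A -> hit
V -> hit
K -> hit
M -> fault, frames {A,V,K,M}
D -> fault, frames {A,V,K,M,D}
K -> hit
V -> hit
D -> hit
M -> hit
D -> hit
Y -> fault, evict A, frames {K,V,M,D,Y}
M -> hit
G -> fault, evict K, frames {V,D,Y,M,G}
M -> hit
D -> hit
Y -> hit
Page faults: 7.

7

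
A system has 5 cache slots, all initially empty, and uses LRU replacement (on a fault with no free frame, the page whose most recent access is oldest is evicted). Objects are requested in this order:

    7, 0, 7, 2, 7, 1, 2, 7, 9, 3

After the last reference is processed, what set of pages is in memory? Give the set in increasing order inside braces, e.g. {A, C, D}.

{1, 2, 3, 7, 9}

7 -> fault, frames (7)
0 -> fault, frames (7 0)
7 -> hit
2 -> fault, frames (0 7 2)
7 -> hit
1 -> fault, frames (0 2 7 1)
2 -> hit
7 -> hit
9 -> fault, frames (0 1 2 7 9)
3 -> fault, evict 0, frames (1 2 7 9 3)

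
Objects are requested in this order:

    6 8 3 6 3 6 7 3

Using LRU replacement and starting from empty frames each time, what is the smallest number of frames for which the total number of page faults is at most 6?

2

f=1: 8 faults
f=2: 6 faults
f=3: 4 faults
f=4: 4 faults
Smallest f with faults ≤ 6 is 2.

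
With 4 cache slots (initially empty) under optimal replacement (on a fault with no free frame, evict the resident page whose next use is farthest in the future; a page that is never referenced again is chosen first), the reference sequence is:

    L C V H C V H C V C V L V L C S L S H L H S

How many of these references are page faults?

5

L: fault, frames (L)
C: fault, frames (L C)
V: fault, frames (L C V)
H: fault, frames (L C V H)
C: hit
V: hit
H: hit
C: hit
V: hit
C: hit
V: hit
L: hit
V: hit
L: hit
C: hit
S: fault, evict V, frames (L C H S)
L: hit
S: hit
H: hit
L: hit
H: hit
S: hit
Page faults: 5.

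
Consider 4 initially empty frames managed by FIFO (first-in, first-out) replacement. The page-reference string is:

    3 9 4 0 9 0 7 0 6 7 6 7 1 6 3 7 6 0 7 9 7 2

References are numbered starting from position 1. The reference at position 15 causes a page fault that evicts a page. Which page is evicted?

pos 1: 3: fault, frames {3}
pos 2: 9: fault, frames {3,9}
pos 3: 4: fault, frames {3,9,4}
pos 4: 0: fault, frames {3,9,4,0}
pos 5: 9: hit
pos 6: 0: hit
pos 7: 7: fault, evict 3, frames {9,4,0,7}
pos 8: 0: hit
pos 9: 6: fault, evict 9, frames {4,0,7,6}
pos 10: 7: hit
pos 11: 6: hit
pos 12: 7: hit
pos 13: 1: fault, evict 4, frames {0,7,6,1}
pos 14: 6: hit
pos 15: 3: fault, evict 0, frames {7,6,1,3}
At position 15, page 0 is evicted.

0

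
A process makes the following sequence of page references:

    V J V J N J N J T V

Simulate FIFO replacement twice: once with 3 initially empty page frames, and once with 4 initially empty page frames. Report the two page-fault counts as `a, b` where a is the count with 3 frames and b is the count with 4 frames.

5, 4

3 frames: F F . . F . . . F F → 5 faults.
4 frames: F F . . F . . . F . → 4 faults.
4 < 5: adding a frame reduced faults, as is typical.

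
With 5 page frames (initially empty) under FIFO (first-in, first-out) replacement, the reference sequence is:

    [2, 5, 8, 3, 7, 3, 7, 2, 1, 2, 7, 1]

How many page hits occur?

2 → miss, frames {2}
5 → miss, frames {2,5}
8 → miss, frames {2,5,8}
3 → miss, frames {2,5,8,3}
7 → miss, frames {2,5,8,3,7}
3 → hit
7 → hit
2 → hit
1 → miss, evict 2, frames {5,8,3,7,1}
2 → miss, evict 5, frames {8,3,7,1,2}
7 → hit
1 → hit
Hits: 5.

5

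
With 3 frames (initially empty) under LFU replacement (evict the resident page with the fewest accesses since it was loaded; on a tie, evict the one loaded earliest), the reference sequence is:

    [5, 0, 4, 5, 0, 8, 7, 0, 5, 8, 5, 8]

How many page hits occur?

5: fault, frames {5}
0: fault, frames {5,0}
4: fault, frames {5,0,4}
5: hit
0: hit
8: fault, evict 4, frames {5,0,8}
7: fault, evict 8, frames {5,0,7}
0: hit
5: hit
8: fault, evict 7, frames {5,0,8}
5: hit
8: hit
Hits: 6.

6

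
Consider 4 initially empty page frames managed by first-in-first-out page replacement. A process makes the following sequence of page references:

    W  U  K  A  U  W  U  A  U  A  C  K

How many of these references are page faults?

5

W -> miss, frames (W)
U -> miss, frames (W U)
K -> miss, frames (W U K)
A -> miss, frames (W U K A)
U -> hit
W -> hit
U -> hit
A -> hit
U -> hit
A -> hit
C -> miss, evict W, frames (U K A C)
K -> hit
Page faults: 5.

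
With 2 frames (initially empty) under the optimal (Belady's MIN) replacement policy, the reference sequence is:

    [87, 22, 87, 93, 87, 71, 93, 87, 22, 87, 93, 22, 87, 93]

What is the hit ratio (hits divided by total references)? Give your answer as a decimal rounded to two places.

0.43

87 → miss, frames [87]
22 → miss, frames [87, 22]
87 → hit
93 → miss, evict 22, frames [87, 93]
87 → hit
71 → miss, evict 87, frames [93, 71]
93 → hit
87 → miss, evict 71, frames [93, 87]
22 → miss, evict 93, frames [87, 22]
87 → hit
93 → miss, evict 87, frames [22, 93]
22 → hit
87 → miss, evict 22, frames [93, 87]
93 → hit
Hits: 6 of 14 references → 6/14 = 0.4286.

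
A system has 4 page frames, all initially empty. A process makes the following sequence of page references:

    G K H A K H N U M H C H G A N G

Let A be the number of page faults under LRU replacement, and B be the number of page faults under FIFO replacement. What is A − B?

-1

Under LRU: F F F F . . F F F . F . F F F . → 11 faults.
Under FIFO: F F F F . . F F F F F . F F F . → 12 faults.
A − B = 11 − 12 = -1.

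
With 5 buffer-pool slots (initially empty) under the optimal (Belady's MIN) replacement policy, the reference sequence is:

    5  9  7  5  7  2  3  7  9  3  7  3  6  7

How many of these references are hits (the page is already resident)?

8

5 → fault, frames {5}
9 → fault, frames {5,9}
7 → fault, frames {5,9,7}
5 → hit
7 → hit
2 → fault, frames {5,9,7,2}
3 → fault, frames {5,9,7,2,3}
7 → hit
9 → hit
3 → hit
7 → hit
3 → hit
6 → fault, evict 3, frames {5,9,7,2,6}
7 → hit
Hits: 8.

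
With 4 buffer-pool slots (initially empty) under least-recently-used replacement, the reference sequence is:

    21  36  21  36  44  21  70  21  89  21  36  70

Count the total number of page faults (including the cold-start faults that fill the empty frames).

6

21 -> miss, frames [21]
36 -> miss, frames [21, 36]
21 -> hit
36 -> hit
44 -> miss, frames [21, 36, 44]
21 -> hit
70 -> miss, frames [36, 44, 21, 70]
21 -> hit
89 -> miss, evict 36, frames [44, 70, 21, 89]
21 -> hit
36 -> miss, evict 44, frames [70, 89, 21, 36]
70 -> hit
Page faults: 6.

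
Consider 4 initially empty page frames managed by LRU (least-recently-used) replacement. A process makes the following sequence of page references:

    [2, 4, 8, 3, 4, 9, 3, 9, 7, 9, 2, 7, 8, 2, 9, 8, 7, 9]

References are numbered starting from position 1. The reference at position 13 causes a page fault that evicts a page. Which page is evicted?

pos 1: 2 -> fault, frames {2}
pos 2: 4 -> fault, frames {2,4}
pos 3: 8 -> fault, frames {2,4,8}
pos 4: 3 -> fault, frames {2,4,8,3}
pos 5: 4 -> hit
pos 6: 9 -> fault, evict 2, frames {8,3,4,9}
pos 7: 3 -> hit
pos 8: 9 -> hit
pos 9: 7 -> fault, evict 8, frames {4,3,9,7}
pos 10: 9 -> hit
pos 11: 2 -> fault, evict 4, frames {3,7,9,2}
pos 12: 7 -> hit
pos 13: 8 -> fault, evict 3, frames {9,2,7,8}
At position 13, page 3 is evicted.

3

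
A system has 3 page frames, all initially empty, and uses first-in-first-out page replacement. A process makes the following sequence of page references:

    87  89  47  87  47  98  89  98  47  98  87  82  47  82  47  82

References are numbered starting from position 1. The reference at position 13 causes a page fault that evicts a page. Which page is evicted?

98

pos 1: 87 -> miss, frames {87}
pos 2: 89 -> miss, frames {87,89}
pos 3: 47 -> miss, frames {87,89,47}
pos 4: 87 -> hit
pos 5: 47 -> hit
pos 6: 98 -> miss, evict 87, frames {89,47,98}
pos 7: 89 -> hit
pos 8: 98 -> hit
pos 9: 47 -> hit
pos 10: 98 -> hit
pos 11: 87 -> miss, evict 89, frames {47,98,87}
pos 12: 82 -> miss, evict 47, frames {98,87,82}
pos 13: 47 -> miss, evict 98, frames {87,82,47}
At position 13, page 98 is evicted.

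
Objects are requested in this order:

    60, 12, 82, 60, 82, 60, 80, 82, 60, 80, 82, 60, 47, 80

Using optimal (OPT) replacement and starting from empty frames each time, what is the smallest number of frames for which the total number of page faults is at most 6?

f=1: 14 faults
f=2: 8 faults
f=3: 5 faults
f=4: 5 faults
f=5: 5 faults
Smallest f with faults ≤ 6 is 3.

3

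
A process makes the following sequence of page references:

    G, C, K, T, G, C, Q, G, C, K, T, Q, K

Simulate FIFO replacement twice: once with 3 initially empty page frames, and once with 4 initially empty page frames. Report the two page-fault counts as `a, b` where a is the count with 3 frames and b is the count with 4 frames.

3 frames: F F F F F F F . . F F . . → 9 faults.
4 frames: F F F F . . F F F F F F . → 10 faults.
10 > 9: adding a frame increased faults — Belady's anomaly.

9, 10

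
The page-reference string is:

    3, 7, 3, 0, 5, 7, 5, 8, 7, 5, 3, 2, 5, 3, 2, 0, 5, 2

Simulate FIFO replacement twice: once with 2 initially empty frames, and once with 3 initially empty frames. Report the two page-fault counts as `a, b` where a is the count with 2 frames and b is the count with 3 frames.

2 frames: F F . F F F . F . F F F F F F F F F → 15 faults.
3 frames: F F . F F . . F F . F F F . . F . . → 10 faults.
10 < 15: adding a frame reduced faults, as is typical.

15, 10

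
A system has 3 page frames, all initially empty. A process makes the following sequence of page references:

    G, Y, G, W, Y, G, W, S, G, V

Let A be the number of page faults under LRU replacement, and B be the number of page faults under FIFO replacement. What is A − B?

-1

Under LRU: F F . F . . . F . F → 5 faults.
Under FIFO: F F . F . . . F F F → 6 faults.
A − B = 5 − 6 = -1.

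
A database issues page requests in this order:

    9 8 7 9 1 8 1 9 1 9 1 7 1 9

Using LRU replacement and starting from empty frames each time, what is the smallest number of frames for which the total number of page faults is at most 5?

4

f=1: 14 faults
f=2: 9 faults
f=3: 6 faults
f=4: 4 faults
Smallest f with faults ≤ 5 is 4.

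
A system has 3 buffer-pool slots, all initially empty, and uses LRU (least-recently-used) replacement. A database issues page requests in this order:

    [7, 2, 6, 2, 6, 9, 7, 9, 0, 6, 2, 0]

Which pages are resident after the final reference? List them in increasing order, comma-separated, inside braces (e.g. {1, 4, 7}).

7 → fault, frames [7]
2 → fault, frames [7, 2]
6 → fault, frames [7, 2, 6]
2 → hit
6 → hit
9 → fault, evict 7, frames [2, 6, 9]
7 → fault, evict 2, frames [6, 9, 7]
9 → hit
0 → fault, evict 6, frames [7, 9, 0]
6 → fault, evict 7, frames [9, 0, 6]
2 → fault, evict 9, frames [0, 6, 2]
0 → hit

{0, 2, 6}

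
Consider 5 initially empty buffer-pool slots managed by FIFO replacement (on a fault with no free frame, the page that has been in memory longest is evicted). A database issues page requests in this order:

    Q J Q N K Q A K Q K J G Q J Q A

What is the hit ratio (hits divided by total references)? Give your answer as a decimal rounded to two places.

Q → fault, frames [Q]
J → fault, frames [Q, J]
Q → hit
N → fault, frames [Q, J, N]
K → fault, frames [Q, J, N, K]
Q → hit
A → fault, frames [Q, J, N, K, A]
K → hit
Q → hit
K → hit
J → hit
G → fault, evict Q, frames [J, N, K, A, G]
Q → fault, evict J, frames [N, K, A, G, Q]
J → fault, evict N, frames [K, A, G, Q, J]
Q → hit
A → hit
Hits: 8 of 16 references → 8/16 = 0.5000.

0.50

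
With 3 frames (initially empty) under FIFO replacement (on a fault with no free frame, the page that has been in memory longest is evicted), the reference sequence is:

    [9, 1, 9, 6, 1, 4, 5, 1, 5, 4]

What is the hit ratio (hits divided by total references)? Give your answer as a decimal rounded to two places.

0.40

9: miss, frames [9]
1: miss, frames [9, 1]
9: hit
6: miss, frames [9, 1, 6]
1: hit
4: miss, evict 9, frames [1, 6, 4]
5: miss, evict 1, frames [6, 4, 5]
1: miss, evict 6, frames [4, 5, 1]
5: hit
4: hit
Hits: 4 of 10 references → 4/10 = 0.4000.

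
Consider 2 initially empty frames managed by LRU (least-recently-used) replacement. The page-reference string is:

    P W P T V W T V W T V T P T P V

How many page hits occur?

4

P -> miss, frames [P]
W -> miss, frames [P, W]
P -> hit
T -> miss, evict W, frames [P, T]
V -> miss, evict P, frames [T, V]
W -> miss, evict T, frames [V, W]
T -> miss, evict V, frames [W, T]
V -> miss, evict W, frames [T, V]
W -> miss, evict T, frames [V, W]
T -> miss, evict V, frames [W, T]
V -> miss, evict W, frames [T, V]
T -> hit
P -> miss, evict V, frames [T, P]
T -> hit
P -> hit
V -> miss, evict T, frames [P, V]
Hits: 4.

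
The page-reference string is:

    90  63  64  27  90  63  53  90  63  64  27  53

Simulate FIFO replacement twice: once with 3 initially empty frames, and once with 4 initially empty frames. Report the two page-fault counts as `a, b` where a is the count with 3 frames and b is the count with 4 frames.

3 frames: F F F F F F F . . F F . → 9 faults.
4 frames: F F F F . . F F F F F F → 10 faults.
10 > 9: adding a frame increased faults — Belady's anomaly.

9, 10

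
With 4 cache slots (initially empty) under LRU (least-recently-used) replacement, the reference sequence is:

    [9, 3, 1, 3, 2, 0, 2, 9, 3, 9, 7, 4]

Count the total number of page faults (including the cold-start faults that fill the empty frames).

9: miss, frames {9}
3: miss, frames {9,3}
1: miss, frames {9,3,1}
3: hit
2: miss, frames {9,1,3,2}
0: miss, evict 9, frames {1,3,2,0}
2: hit
9: miss, evict 1, frames {3,0,2,9}
3: hit
9: hit
7: miss, evict 0, frames {2,3,9,7}
4: miss, evict 2, frames {3,9,7,4}
Page faults: 8.

8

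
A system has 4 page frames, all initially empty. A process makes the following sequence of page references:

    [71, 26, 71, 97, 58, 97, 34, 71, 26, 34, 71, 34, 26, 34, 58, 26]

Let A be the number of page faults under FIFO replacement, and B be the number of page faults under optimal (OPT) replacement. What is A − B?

2

Under FIFO: F F . F F . F F F . . . . . . . → 7 faults.
Under OPT: F F . F F . F . . . . . . . . . → 5 faults.
A − B = 7 − 5 = 2.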